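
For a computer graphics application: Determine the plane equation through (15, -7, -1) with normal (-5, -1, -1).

The plane through P with normal n = (a, b, c) satisfies n·(r - P) = 0,
i.e. ax + by + cz = a·x₀ + b·y₀ + c·z₀.
d = (-5)·15 + (-1)·(-7) + (-1)·(-1)
  = -75 + 7 + 1
  = -67
Equation: -5x - y - z = -67

-5x - y - z = -67


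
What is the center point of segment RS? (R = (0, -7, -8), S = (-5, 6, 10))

M = ((x₁+x₂)/2, (y₁+y₂)/2, (z₁+z₂)/2)
  = ((0 - 5)/2, (-7 + 6)/2, (-8 + 10)/2)
  = (-5/2, -1/2, 2/2)
  = (-2.5, -0.5, 1)

(-2.5, -0.5, 1)


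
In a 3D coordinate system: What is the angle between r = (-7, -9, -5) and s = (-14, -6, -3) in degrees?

r·s = (-7)·(-14) + (-9)·(-6) + (-5)·(-3) = 98 + 54 + 15 = 167
|r| = √((-7)² + (-9)² + (-5)²) = √155 ≈ 12.45
|s| = √((-14)² + (-6)² + (-3)²) = √241 ≈ 15.52
cos θ = (r·s)/(|r||s|) = 167/(12.45·15.52) ≈ 0.8641
θ = arccos(0.8641) ≈ 30.22°

30.22°


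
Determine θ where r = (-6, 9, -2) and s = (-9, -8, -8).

r·s = (-6)·(-9) + 9·(-8) + (-2)·(-8) = 54 - 72 + 16 = -2
|r| = √((-6)² + 9² + (-2)²) = √121 ≈ 11
|s| = √((-9)² + (-8)² + (-8)²) = √209 ≈ 14.46
cos θ = (r·s)/(|r||s|) = -2/(11·14.46) ≈ -0.01258
θ = arccos(-0.01258) ≈ 90.72°

90.72°


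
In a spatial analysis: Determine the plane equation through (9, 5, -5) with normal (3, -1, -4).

The plane through P with normal n = (a, b, c) satisfies n·(r - P) = 0,
i.e. ax + by + cz = a·x₀ + b·y₀ + c·z₀.
d = 3·9 + (-1)·5 + (-4)·(-5)
  = 27 - 5 + 20
  = 42
Equation: 3x - y - 4z = 42

3x - y - 4z = 42


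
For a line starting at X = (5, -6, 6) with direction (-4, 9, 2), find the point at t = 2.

P(t) = X + t·d
  = (5 + (-4)·2, -6 + 9·2, 6 + 2·2)
  = (5 - 8, -6 + 18, 6 + 4)
  = (-3, 12, 10)

(-3, 12, 10)


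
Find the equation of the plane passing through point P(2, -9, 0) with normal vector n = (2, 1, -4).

The plane through P with normal n = (a, b, c) satisfies n·(r - P) = 0,
i.e. ax + by + cz = a·x₀ + b·y₀ + c·z₀.
d = 2·2 + 1·(-9) + (-4)·0
  = 4 - 9 + 0
  = -5
Equation: 2x + y - 4z = -5

2x + y - 4z = -5


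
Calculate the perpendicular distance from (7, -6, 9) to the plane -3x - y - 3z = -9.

distance = |a·x₀ + b·y₀ + c·z₀ - d| / √(a² + b² + c²)
  = |(-3)·7 + (-1)·(-6) + (-3)·9 - (-9)| / √((-3)² + (-1)² + (-3)²)
  = |-21 + 6 - 27 + 9| / √(9 + 1 + 9)
  = |-33| / √19
  = 33 / 4.359
  ≈ 7.571

7.571


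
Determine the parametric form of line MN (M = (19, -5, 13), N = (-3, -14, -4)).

Direction vector d = N - M = (-3 - 19, -14 + 5, -4 - 13) = (-22, -9, -17)
Parametric form r = M + t·d:
x = 19 - 22t, y = -5 - 9t, z = 13 - 17t

x = 19 - 22t, y = -5 - 9t, z = 13 - 17t


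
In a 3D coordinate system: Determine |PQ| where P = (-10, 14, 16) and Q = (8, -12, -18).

d = √[(x₂-x₁)² + (y₂-y₁)² + (z₂-z₁)²]
  = √[18² + (-26)² + (-34)²]
  = √[324 + 676 + 1156]
  = √2156
  ≈ 46.43

46.43


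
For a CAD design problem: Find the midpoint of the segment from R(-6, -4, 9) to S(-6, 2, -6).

M = ((x₁+x₂)/2, (y₁+y₂)/2, (z₁+z₂)/2)
  = ((-6 - 6)/2, (-4 + 2)/2, (9 - 6)/2)
  = (-12/2, -2/2, 3/2)
  = (-6, -1, 1.5)

(-6, -1, 1.5)


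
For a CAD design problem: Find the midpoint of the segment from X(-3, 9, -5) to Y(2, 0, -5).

M = ((x₁+x₂)/2, (y₁+y₂)/2, (z₁+z₂)/2)
  = ((-3 + 2)/2, (9 + 0)/2, (-5 - 5)/2)
  = (-1/2, 9/2, -10/2)
  = (-0.5, 4.5, -5)

(-0.5, 4.5, -5)


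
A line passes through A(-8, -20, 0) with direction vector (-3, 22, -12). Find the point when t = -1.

P(t) = A + t·d
  = (-8 + (-3)·(-1), -20 + 22·(-1), 0 + (-12)·(-1))
  = (-8 + 3, -20 - 22, 0 + 12)
  = (-5, -42, 12)

(-5, -42, 12)


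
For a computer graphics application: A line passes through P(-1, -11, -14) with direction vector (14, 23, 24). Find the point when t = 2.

P(t) = P + t·d
  = (-1 + 14·2, -11 + 23·2, -14 + 24·2)
  = (-1 + 28, -11 + 46, -14 + 48)
  = (27, 35, 34)

(27, 35, 34)


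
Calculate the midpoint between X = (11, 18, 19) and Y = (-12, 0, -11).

M = ((x₁+x₂)/2, (y₁+y₂)/2, (z₁+z₂)/2)
  = ((11 - 12)/2, (18 + 0)/2, (19 - 11)/2)
  = (-1/2, 18/2, 8/2)
  = (-0.5, 9, 4)

(-0.5, 9, 4)


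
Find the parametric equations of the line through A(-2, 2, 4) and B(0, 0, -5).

Direction vector d = B - A = (0 + 2, 0 - 2, -5 - 4) = (2, -2, -9)
Parametric form r = A + t·d:
x = -2 + 2t, y = 2 - 2t, z = 4 - 9t

x = -2 + 2t, y = 2 - 2t, z = 4 - 9t


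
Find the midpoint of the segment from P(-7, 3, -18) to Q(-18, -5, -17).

M = ((x₁+x₂)/2, (y₁+y₂)/2, (z₁+z₂)/2)
  = ((-7 - 18)/2, (3 - 5)/2, (-18 - 17)/2)
  = (-25/2, -2/2, -35/2)
  = (-12.5, -1, -17.5)

(-12.5, -1, -17.5)


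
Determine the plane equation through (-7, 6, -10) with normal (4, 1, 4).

The plane through P with normal n = (a, b, c) satisfies n·(r - P) = 0,
i.e. ax + by + cz = a·x₀ + b·y₀ + c·z₀.
d = 4·(-7) + 1·6 + 4·(-10)
  = -28 + 6 - 40
  = -62
Equation: 4x + y + 4z = -62

4x + y + 4z = -62


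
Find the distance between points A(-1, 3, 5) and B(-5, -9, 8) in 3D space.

d = √[(x₂-x₁)² + (y₂-y₁)² + (z₂-z₁)²]
  = √[(-4)² + (-12)² + 3²]
  = √[16 + 144 + 9]
  = √169
  ≈ 13

13


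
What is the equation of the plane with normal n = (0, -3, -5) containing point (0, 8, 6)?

The plane through P with normal n = (a, b, c) satisfies n·(r - P) = 0,
i.e. ax + by + cz = a·x₀ + b·y₀ + c·z₀.
d = 0·0 + (-3)·8 + (-5)·6
  = 0 - 24 - 30
  = -54
Equation: -3y - 5z = -54

-3y - 5z = -54


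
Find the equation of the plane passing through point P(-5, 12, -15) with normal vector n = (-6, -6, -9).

The plane through P with normal n = (a, b, c) satisfies n·(r - P) = 0,
i.e. ax + by + cz = a·x₀ + b·y₀ + c·z₀.
d = (-6)·(-5) + (-6)·12 + (-9)·(-15)
  = 30 - 72 + 135
  = 93
Equation: -6x - 6y - 9z = 93

-6x - 6y - 9z = 93


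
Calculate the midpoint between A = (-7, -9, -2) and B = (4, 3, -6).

M = ((x₁+x₂)/2, (y₁+y₂)/2, (z₁+z₂)/2)
  = ((-7 + 4)/2, (-9 + 3)/2, (-2 - 6)/2)
  = (-3/2, -6/2, -8/2)
  = (-1.5, -3, -4)

(-1.5, -3, -4)


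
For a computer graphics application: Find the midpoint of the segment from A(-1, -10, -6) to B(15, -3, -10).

M = ((x₁+x₂)/2, (y₁+y₂)/2, (z₁+z₂)/2)
  = ((-1 + 15)/2, (-10 - 3)/2, (-6 - 10)/2)
  = (14/2, -13/2, -16/2)
  = (7, -6.5, -8)

(7, -6.5, -8)


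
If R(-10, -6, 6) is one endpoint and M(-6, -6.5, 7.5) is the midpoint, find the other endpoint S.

S = 2M - R
  = (2·(-6) - (-10), 2·(-6.5) - (-6), 2·7.5 - 6)
  = (-12 + 10, -13 + 6, 15 - 6)
  = (-2, -7, 9)

(-2, -7, 9)


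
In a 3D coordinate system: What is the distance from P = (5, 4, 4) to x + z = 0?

distance = |a·x₀ + b·y₀ + c·z₀ - d| / √(a² + b² + c²)
  = |1·5 + 0·4 + 1·4 - 0| / √(1² + 0² + 1²)
  = |5 + 0 + 4 + 0| / √(1 + 0 + 1)
  = |9| / √2
  = 9 / 1.414
  ≈ 6.364

6.364


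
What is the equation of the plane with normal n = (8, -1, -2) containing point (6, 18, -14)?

The plane through P with normal n = (a, b, c) satisfies n·(r - P) = 0,
i.e. ax + by + cz = a·x₀ + b·y₀ + c·z₀.
d = 8·6 + (-1)·18 + (-2)·(-14)
  = 48 - 18 + 28
  = 58
Equation: 8x - y - 2z = 58

8x - y - 2z = 58


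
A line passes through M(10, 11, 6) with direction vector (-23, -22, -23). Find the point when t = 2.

P(t) = M + t·d
  = (10 + (-23)·2, 11 + (-22)·2, 6 + (-23)·2)
  = (10 - 46, 11 - 44, 6 - 46)
  = (-36, -33, -40)

(-36, -33, -40)


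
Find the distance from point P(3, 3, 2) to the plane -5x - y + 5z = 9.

distance = |a·x₀ + b·y₀ + c·z₀ - d| / √(a² + b² + c²)
  = |(-5)·3 + (-1)·3 + 5·2 - 9| / √((-5)² + (-1)² + 5²)
  = |-15 - 3 + 10 - 9| / √(25 + 1 + 25)
  = |-17| / √51
  = 17 / 7.141
  ≈ 2.38

2.38


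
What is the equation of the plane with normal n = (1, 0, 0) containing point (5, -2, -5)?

The plane through P with normal n = (a, b, c) satisfies n·(r - P) = 0,
i.e. ax + by + cz = a·x₀ + b·y₀ + c·z₀.
d = 1·5 + 0·(-2) + 0·(-5)
  = 5 + 0 + 0
  = 5
Equation: x = 5

x = 5


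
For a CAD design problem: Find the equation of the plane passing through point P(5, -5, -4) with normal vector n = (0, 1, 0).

The plane through P with normal n = (a, b, c) satisfies n·(r - P) = 0,
i.e. ax + by + cz = a·x₀ + b·y₀ + c·z₀.
d = 0·5 + 1·(-5) + 0·(-4)
  = 0 - 5 + 0
  = -5
Equation: y = -5

y = -5


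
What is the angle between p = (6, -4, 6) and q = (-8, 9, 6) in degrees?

p·q = 6·(-8) + (-4)·9 + 6·6 = -48 - 36 + 36 = -48
|p| = √(6² + (-4)² + 6²) = √88 ≈ 9.381
|q| = √((-8)² + 9² + 6²) = √181 ≈ 13.45
cos θ = (p·q)/(|p||q|) = -48/(9.381·13.45) ≈ -0.3803
θ = arccos(-0.3803) ≈ 112.4°

112.4°


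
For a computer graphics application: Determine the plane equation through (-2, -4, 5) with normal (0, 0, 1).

The plane through P with normal n = (a, b, c) satisfies n·(r - P) = 0,
i.e. ax + by + cz = a·x₀ + b·y₀ + c·z₀.
d = 0·(-2) + 0·(-4) + 1·5
  = 0 + 0 + 5
  = 5
Equation: z = 5

z = 5


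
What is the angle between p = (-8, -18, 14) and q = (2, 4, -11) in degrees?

p·q = (-8)·2 + (-18)·4 + 14·(-11) = -16 - 72 - 154 = -242
|p| = √((-8)² + (-18)² + 14²) = √584 ≈ 24.17
|q| = √(2² + 4² + (-11)²) = √141 ≈ 11.87
cos θ = (p·q)/(|p||q|) = -242/(24.17·11.87) ≈ -0.8433
θ = arccos(-0.8433) ≈ 147.5°

147.5°


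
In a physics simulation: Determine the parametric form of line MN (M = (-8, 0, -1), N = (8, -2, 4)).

Direction vector d = N - M = (8 + 8, -2 + 0, 4 + 1) = (16, -2, 5)
Parametric form r = M + t·d:
x = -8 + 16t, y = 0 - 2t, z = -1 + 5t

x = -8 + 16t, y = 0 - 2t, z = -1 + 5t


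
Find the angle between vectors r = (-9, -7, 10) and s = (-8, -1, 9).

r·s = (-9)·(-8) + (-7)·(-1) + 10·9 = 72 + 7 + 90 = 169
|r| = √((-9)² + (-7)² + 10²) = √230 ≈ 15.17
|s| = √((-8)² + (-1)² + 9²) = √146 ≈ 12.08
cos θ = (r·s)/(|r||s|) = 169/(15.17·12.08) ≈ 0.9222
θ = arccos(0.9222) ≈ 22.74°

22.74°


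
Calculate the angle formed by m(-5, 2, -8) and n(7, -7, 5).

m·n = (-5)·7 + 2·(-7) + (-8)·5 = -35 - 14 - 40 = -89
|m| = √((-5)² + 2² + (-8)²) = √93 ≈ 9.644
|n| = √(7² + (-7)² + 5²) = √123 ≈ 11.09
cos θ = (m·n)/(|m||n|) = -89/(9.644·11.09) ≈ -0.8321
θ = arccos(-0.8321) ≈ 146.3°

146.3°


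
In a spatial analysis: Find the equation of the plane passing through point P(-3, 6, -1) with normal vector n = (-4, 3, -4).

The plane through P with normal n = (a, b, c) satisfies n·(r - P) = 0,
i.e. ax + by + cz = a·x₀ + b·y₀ + c·z₀.
d = (-4)·(-3) + 3·6 + (-4)·(-1)
  = 12 + 18 + 4
  = 34
Equation: -4x + 3y - 4z = 34

-4x + 3y - 4z = 34


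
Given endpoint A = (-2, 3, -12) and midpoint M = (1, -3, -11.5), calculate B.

B = 2M - A
  = (2·1 - (-2), 2·(-3) - 3, 2·(-11.5) - (-12))
  = (2 + 2, -6 - 3, -23 + 12)
  = (4, -9, -11)

(4, -9, -11)


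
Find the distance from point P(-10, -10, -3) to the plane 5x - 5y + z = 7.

distance = |a·x₀ + b·y₀ + c·z₀ - d| / √(a² + b² + c²)
  = |5·(-10) + (-5)·(-10) + 1·(-3) - 7| / √(5² + (-5)² + 1²)
  = |-50 + 50 - 3 - 7| / √(25 + 25 + 1)
  = |-10| / √51
  = 10 / 7.141
  ≈ 1.4

1.4


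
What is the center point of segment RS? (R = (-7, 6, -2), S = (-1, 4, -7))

M = ((x₁+x₂)/2, (y₁+y₂)/2, (z₁+z₂)/2)
  = ((-7 - 1)/2, (6 + 4)/2, (-2 - 7)/2)
  = (-8/2, 10/2, -9/2)
  = (-4, 5, -4.5)

(-4, 5, -4.5)


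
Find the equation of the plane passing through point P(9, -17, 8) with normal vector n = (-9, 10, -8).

The plane through P with normal n = (a, b, c) satisfies n·(r - P) = 0,
i.e. ax + by + cz = a·x₀ + b·y₀ + c·z₀.
d = (-9)·9 + 10·(-17) + (-8)·8
  = -81 - 170 - 64
  = -315
Equation: -9x + 10y - 8z = -315

-9x + 10y - 8z = -315


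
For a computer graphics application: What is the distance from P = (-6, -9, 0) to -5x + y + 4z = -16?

distance = |a·x₀ + b·y₀ + c·z₀ - d| / √(a² + b² + c²)
  = |(-5)·(-6) + 1·(-9) + 4·0 - (-16)| / √((-5)² + 1² + 4²)
  = |30 - 9 + 0 + 16| / √(25 + 1 + 16)
  = |37| / √42
  = 37 / 6.481
  ≈ 5.709

5.709


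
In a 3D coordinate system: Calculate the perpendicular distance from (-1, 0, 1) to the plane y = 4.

distance = |a·x₀ + b·y₀ + c·z₀ - d| / √(a² + b² + c²)
  = |0·(-1) + 1·0 + 0·1 - 4| / √(0² + 1² + 0²)
  = |0 + 0 + 0 - 4| / √(0 + 1 + 0)
  = |-4| / √1
  = 4 / 1
  ≈ 4

4


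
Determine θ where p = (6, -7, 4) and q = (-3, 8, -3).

p·q = 6·(-3) + (-7)·8 + 4·(-3) = -18 - 56 - 12 = -86
|p| = √(6² + (-7)² + 4²) = √101 ≈ 10.05
|q| = √((-3)² + 8² + (-3)²) = √82 ≈ 9.055
cos θ = (p·q)/(|p||q|) = -86/(10.05·9.055) ≈ -0.945
θ = arccos(-0.945) ≈ 160.9°

160.9°


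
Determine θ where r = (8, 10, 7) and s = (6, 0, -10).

r·s = 8·6 + 10·0 + 7·(-10) = 48 + 0 - 70 = -22
|r| = √(8² + 10² + 7²) = √213 ≈ 14.59
|s| = √(6² + 0² + (-10)²) = √136 ≈ 11.66
cos θ = (r·s)/(|r||s|) = -22/(14.59·11.66) ≈ -0.1293
θ = arccos(-0.1293) ≈ 97.43°

97.43°


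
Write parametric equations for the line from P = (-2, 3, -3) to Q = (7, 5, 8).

Direction vector d = Q - P = (7 + 2, 5 - 3, 8 + 3) = (9, 2, 11)
Parametric form r = P + t·d:
x = -2 + 9t, y = 3 + 2t, z = -3 + 11t

x = -2 + 9t, y = 3 + 2t, z = -3 + 11t


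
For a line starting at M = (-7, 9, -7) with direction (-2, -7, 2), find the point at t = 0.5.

P(t) = M + t·d
  = (-7 + (-2)·0.5, 9 + (-7)·0.5, -7 + 2·0.5)
  = (-7 - 1, 9 - 3.5, -7 + 1)
  = (-8, 5.5, -6)

(-8, 5.5, -6)


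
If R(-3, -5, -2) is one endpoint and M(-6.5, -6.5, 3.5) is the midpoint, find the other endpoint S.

S = 2M - R
  = (2·(-6.5) - (-3), 2·(-6.5) - (-5), 2·3.5 - (-2))
  = (-13 + 3, -13 + 5, 7 + 2)
  = (-10, -8, 9)

(-10, -8, 9)


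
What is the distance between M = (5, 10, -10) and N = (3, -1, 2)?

d = √[(x₂-x₁)² + (y₂-y₁)² + (z₂-z₁)²]
  = √[(-2)² + (-11)² + 12²]
  = √[4 + 121 + 144]
  = √269
  ≈ 16.4

16.4


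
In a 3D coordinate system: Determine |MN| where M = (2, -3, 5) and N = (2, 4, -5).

d = √[(x₂-x₁)² + (y₂-y₁)² + (z₂-z₁)²]
  = √[0² + 7² + (-10)²]
  = √[0 + 49 + 100]
  = √149
  ≈ 12.21

12.21


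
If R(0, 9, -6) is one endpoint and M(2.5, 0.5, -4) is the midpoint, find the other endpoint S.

S = 2M - R
  = (2·2.5 - 0, 2·0.5 - 9, 2·(-4) - (-6))
  = (5 + 0, 1 - 9, -8 + 6)
  = (5, -8, -2)

(5, -8, -2)


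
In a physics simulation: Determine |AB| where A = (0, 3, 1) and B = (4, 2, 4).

d = √[(x₂-x₁)² + (y₂-y₁)² + (z₂-z₁)²]
  = √[4² + (-1)² + 3²]
  = √[16 + 1 + 9]
  = √26
  ≈ 5.099

5.099


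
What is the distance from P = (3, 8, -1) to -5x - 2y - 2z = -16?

distance = |a·x₀ + b·y₀ + c·z₀ - d| / √(a² + b² + c²)
  = |(-5)·3 + (-2)·8 + (-2)·(-1) - (-16)| / √((-5)² + (-2)² + (-2)²)
  = |-15 - 16 + 2 + 16| / √(25 + 4 + 4)
  = |-13| / √33
  = 13 / 5.745
  ≈ 2.263

2.263


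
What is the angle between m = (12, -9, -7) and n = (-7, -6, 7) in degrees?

m·n = 12·(-7) + (-9)·(-6) + (-7)·7 = -84 + 54 - 49 = -79
|m| = √(12² + (-9)² + (-7)²) = √274 ≈ 16.55
|n| = √((-7)² + (-6)² + 7²) = √134 ≈ 11.58
cos θ = (m·n)/(|m||n|) = -79/(16.55·11.58) ≈ -0.4123
θ = arccos(-0.4123) ≈ 114.3°

114.3°


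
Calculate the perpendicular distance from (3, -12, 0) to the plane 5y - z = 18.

distance = |a·x₀ + b·y₀ + c·z₀ - d| / √(a² + b² + c²)
  = |0·3 + 5·(-12) + (-1)·0 - 18| / √(0² + 5² + (-1)²)
  = |0 - 60 + 0 - 18| / √(0 + 25 + 1)
  = |-78| / √26
  = 78 / 5.099
  ≈ 15.3

15.3


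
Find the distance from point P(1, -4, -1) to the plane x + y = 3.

distance = |a·x₀ + b·y₀ + c·z₀ - d| / √(a² + b² + c²)
  = |1·1 + 1·(-4) + 0·(-1) - 3| / √(1² + 1² + 0²)
  = |1 - 4 + 0 - 3| / √(1 + 1 + 0)
  = |-6| / √2
  = 6 / 1.414
  ≈ 4.243

4.243


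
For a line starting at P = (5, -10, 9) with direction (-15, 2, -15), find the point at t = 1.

P(t) = P + t·d
  = (5 + (-15)·1, -10 + 2·1, 9 + (-15)·1)
  = (5 - 15, -10 + 2, 9 - 15)
  = (-10, -8, -6)

(-10, -8, -6)


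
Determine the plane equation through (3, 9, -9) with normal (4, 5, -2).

The plane through P with normal n = (a, b, c) satisfies n·(r - P) = 0,
i.e. ax + by + cz = a·x₀ + b·y₀ + c·z₀.
d = 4·3 + 5·9 + (-2)·(-9)
  = 12 + 45 + 18
  = 75
Equation: 4x + 5y - 2z = 75

4x + 5y - 2z = 75


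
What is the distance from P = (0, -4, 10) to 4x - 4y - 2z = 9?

distance = |a·x₀ + b·y₀ + c·z₀ - d| / √(a² + b² + c²)
  = |4·0 + (-4)·(-4) + (-2)·10 - 9| / √(4² + (-4)² + (-2)²)
  = |0 + 16 - 20 - 9| / √(16 + 16 + 4)
  = |-13| / √36
  = 13 / 6
  ≈ 2.167

2.167


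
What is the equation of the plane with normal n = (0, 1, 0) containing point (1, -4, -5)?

The plane through P with normal n = (a, b, c) satisfies n·(r - P) = 0,
i.e. ax + by + cz = a·x₀ + b·y₀ + c·z₀.
d = 0·1 + 1·(-4) + 0·(-5)
  = 0 - 4 + 0
  = -4
Equation: y = -4

y = -4


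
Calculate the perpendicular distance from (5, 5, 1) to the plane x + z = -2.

distance = |a·x₀ + b·y₀ + c·z₀ - d| / √(a² + b² + c²)
  = |1·5 + 0·5 + 1·1 - (-2)| / √(1² + 0² + 1²)
  = |5 + 0 + 1 + 2| / √(1 + 0 + 1)
  = |8| / √2
  = 8 / 1.414
  ≈ 5.657

5.657


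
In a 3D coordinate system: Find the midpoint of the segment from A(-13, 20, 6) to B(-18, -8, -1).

M = ((x₁+x₂)/2, (y₁+y₂)/2, (z₁+z₂)/2)
  = ((-13 - 18)/2, (20 - 8)/2, (6 - 1)/2)
  = (-31/2, 12/2, 5/2)
  = (-15.5, 6, 2.5)

(-15.5, 6, 2.5)


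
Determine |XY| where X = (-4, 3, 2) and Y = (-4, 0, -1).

d = √[(x₂-x₁)² + (y₂-y₁)² + (z₂-z₁)²]
  = √[0² + (-3)² + (-3)²]
  = √[0 + 9 + 9]
  = √18
  ≈ 4.243

4.243


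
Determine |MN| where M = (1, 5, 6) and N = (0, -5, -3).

d = √[(x₂-x₁)² + (y₂-y₁)² + (z₂-z₁)²]
  = √[(-1)² + (-10)² + (-9)²]
  = √[1 + 100 + 81]
  = √182
  ≈ 13.49

13.49


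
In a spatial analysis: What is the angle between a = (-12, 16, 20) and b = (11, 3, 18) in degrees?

a·b = (-12)·11 + 16·3 + 20·18 = -132 + 48 + 360 = 276
|a| = √((-12)² + 16² + 20²) = √800 ≈ 28.28
|b| = √(11² + 3² + 18²) = √454 ≈ 21.31
cos θ = (a·b)/(|a||b|) = 276/(28.28·21.31) ≈ 0.458
θ = arccos(0.458) ≈ 62.74°

62.74°


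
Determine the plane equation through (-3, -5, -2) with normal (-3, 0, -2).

The plane through P with normal n = (a, b, c) satisfies n·(r - P) = 0,
i.e. ax + by + cz = a·x₀ + b·y₀ + c·z₀.
d = (-3)·(-3) + 0·(-5) + (-2)·(-2)
  = 9 + 0 + 4
  = 13
Equation: -3x - 2z = 13

-3x - 2z = 13


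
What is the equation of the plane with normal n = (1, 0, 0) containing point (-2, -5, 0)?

The plane through P with normal n = (a, b, c) satisfies n·(r - P) = 0,
i.e. ax + by + cz = a·x₀ + b·y₀ + c·z₀.
d = 1·(-2) + 0·(-5) + 0·0
  = -2 + 0 + 0
  = -2
Equation: x = -2

x = -2


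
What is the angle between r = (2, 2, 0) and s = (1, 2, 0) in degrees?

r·s = 2·1 + 2·2 + 0·0 = 2 + 4 + 0 = 6
|r| = √(2² + 2² + 0²) = √8 ≈ 2.828
|s| = √(1² + 2² + 0²) = √5 ≈ 2.236
cos θ = (r·s)/(|r||s|) = 6/(2.828·2.236) ≈ 0.9487
θ = arccos(0.9487) ≈ 18.43°

18.43°


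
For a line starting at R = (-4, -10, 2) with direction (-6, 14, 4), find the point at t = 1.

P(t) = R + t·d
  = (-4 + (-6)·1, -10 + 14·1, 2 + 4·1)
  = (-4 - 6, -10 + 14, 2 + 4)
  = (-10, 4, 6)

(-10, 4, 6)


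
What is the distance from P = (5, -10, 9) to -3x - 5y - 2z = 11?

distance = |a·x₀ + b·y₀ + c·z₀ - d| / √(a² + b² + c²)
  = |(-3)·5 + (-5)·(-10) + (-2)·9 - 11| / √((-3)² + (-5)² + (-2)²)
  = |-15 + 50 - 18 - 11| / √(9 + 25 + 4)
  = |6| / √38
  = 6 / 6.164
  ≈ 0.9733

0.9733


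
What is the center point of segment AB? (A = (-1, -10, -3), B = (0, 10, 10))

M = ((x₁+x₂)/2, (y₁+y₂)/2, (z₁+z₂)/2)
  = ((-1 + 0)/2, (-10 + 10)/2, (-3 + 10)/2)
  = (-1/2, 0/2, 7/2)
  = (-0.5, 0, 3.5)

(-0.5, 0, 3.5)


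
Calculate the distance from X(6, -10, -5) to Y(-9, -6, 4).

d = √[(x₂-x₁)² + (y₂-y₁)² + (z₂-z₁)²]
  = √[(-15)² + 4² + 9²]
  = √[225 + 16 + 81]
  = √322
  ≈ 17.94

17.94


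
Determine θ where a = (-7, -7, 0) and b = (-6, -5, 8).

a·b = (-7)·(-6) + (-7)·(-5) + 0·8 = 42 + 35 + 0 = 77
|a| = √((-7)² + (-7)² + 0²) = √98 ≈ 9.899
|b| = √((-6)² + (-5)² + 8²) = √125 ≈ 11.18
cos θ = (a·b)/(|a||b|) = 77/(9.899·11.18) ≈ 0.6957
θ = arccos(0.6957) ≈ 45.92°

45.92°


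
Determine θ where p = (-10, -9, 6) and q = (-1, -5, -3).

p·q = (-10)·(-1) + (-9)·(-5) + 6·(-3) = 10 + 45 - 18 = 37
|p| = √((-10)² + (-9)² + 6²) = √217 ≈ 14.73
|q| = √((-1)² + (-5)² + (-3)²) = √35 ≈ 5.916
cos θ = (p·q)/(|p||q|) = 37/(14.73·5.916) ≈ 0.4246
θ = arccos(0.4246) ≈ 64.88°

64.88°


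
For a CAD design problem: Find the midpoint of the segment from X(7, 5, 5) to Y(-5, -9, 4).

M = ((x₁+x₂)/2, (y₁+y₂)/2, (z₁+z₂)/2)
  = ((7 - 5)/2, (5 - 9)/2, (5 + 4)/2)
  = (2/2, -4/2, 9/2)
  = (1, -2, 4.5)

(1, -2, 4.5)


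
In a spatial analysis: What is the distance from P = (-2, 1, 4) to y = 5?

distance = |a·x₀ + b·y₀ + c·z₀ - d| / √(a² + b² + c²)
  = |0·(-2) + 1·1 + 0·4 - 5| / √(0² + 1² + 0²)
  = |0 + 1 + 0 - 5| / √(0 + 1 + 0)
  = |-4| / √1
  = 4 / 1
  ≈ 4

4


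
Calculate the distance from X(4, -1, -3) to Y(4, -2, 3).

d = √[(x₂-x₁)² + (y₂-y₁)² + (z₂-z₁)²]
  = √[0² + (-1)² + 6²]
  = √[0 + 1 + 36]
  = √37
  ≈ 6.083

6.083


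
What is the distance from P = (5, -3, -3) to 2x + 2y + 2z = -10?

distance = |a·x₀ + b·y₀ + c·z₀ - d| / √(a² + b² + c²)
  = |2·5 + 2·(-3) + 2·(-3) - (-10)| / √(2² + 2² + 2²)
  = |10 - 6 - 6 + 10| / √(4 + 4 + 4)
  = |8| / √12
  = 8 / 3.464
  ≈ 2.309

2.309


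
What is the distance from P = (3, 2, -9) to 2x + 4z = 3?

distance = |a·x₀ + b·y₀ + c·z₀ - d| / √(a² + b² + c²)
  = |2·3 + 0·2 + 4·(-9) - 3| / √(2² + 0² + 4²)
  = |6 + 0 - 36 - 3| / √(4 + 0 + 16)
  = |-33| / √20
  = 33 / 4.472
  ≈ 7.379

7.379


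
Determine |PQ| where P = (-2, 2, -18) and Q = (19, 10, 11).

d = √[(x₂-x₁)² + (y₂-y₁)² + (z₂-z₁)²]
  = √[21² + 8² + 29²]
  = √[441 + 64 + 841]
  = √1346
  ≈ 36.69

36.69


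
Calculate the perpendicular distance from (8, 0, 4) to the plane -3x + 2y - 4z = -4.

distance = |a·x₀ + b·y₀ + c·z₀ - d| / √(a² + b² + c²)
  = |(-3)·8 + 2·0 + (-4)·4 - (-4)| / √((-3)² + 2² + (-4)²)
  = |-24 + 0 - 16 + 4| / √(9 + 4 + 16)
  = |-36| / √29
  = 36 / 5.385
  ≈ 6.685

6.685


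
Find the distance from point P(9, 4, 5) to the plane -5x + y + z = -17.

distance = |a·x₀ + b·y₀ + c·z₀ - d| / √(a² + b² + c²)
  = |(-5)·9 + 1·4 + 1·5 - (-17)| / √((-5)² + 1² + 1²)
  = |-45 + 4 + 5 + 17| / √(25 + 1 + 1)
  = |-19| / √27
  = 19 / 5.196
  ≈ 3.657

3.657


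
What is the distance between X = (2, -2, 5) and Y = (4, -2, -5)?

d = √[(x₂-x₁)² + (y₂-y₁)² + (z₂-z₁)²]
  = √[2² + 0² + (-10)²]
  = √[4 + 0 + 100]
  = √104
  ≈ 10.2

10.2


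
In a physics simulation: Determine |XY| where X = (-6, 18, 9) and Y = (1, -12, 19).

d = √[(x₂-x₁)² + (y₂-y₁)² + (z₂-z₁)²]
  = √[7² + (-30)² + 10²]
  = √[49 + 900 + 100]
  = √1049
  ≈ 32.39

32.39


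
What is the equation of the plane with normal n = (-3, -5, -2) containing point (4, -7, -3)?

The plane through P with normal n = (a, b, c) satisfies n·(r - P) = 0,
i.e. ax + by + cz = a·x₀ + b·y₀ + c·z₀.
d = (-3)·4 + (-5)·(-7) + (-2)·(-3)
  = -12 + 35 + 6
  = 29
Equation: -3x - 5y - 2z = 29

-3x - 5y - 2z = 29


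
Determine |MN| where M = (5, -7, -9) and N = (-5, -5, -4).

d = √[(x₂-x₁)² + (y₂-y₁)² + (z₂-z₁)²]
  = √[(-10)² + 2² + 5²]
  = √[100 + 4 + 25]
  = √129
  ≈ 11.36

11.36


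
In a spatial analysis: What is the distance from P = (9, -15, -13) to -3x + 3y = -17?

distance = |a·x₀ + b·y₀ + c·z₀ - d| / √(a² + b² + c²)
  = |(-3)·9 + 3·(-15) + 0·(-13) - (-17)| / √((-3)² + 3² + 0²)
  = |-27 - 45 + 0 + 17| / √(9 + 9 + 0)
  = |-55| / √18
  = 55 / 4.243
  ≈ 12.96

12.96


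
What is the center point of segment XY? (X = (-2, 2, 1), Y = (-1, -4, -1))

M = ((x₁+x₂)/2, (y₁+y₂)/2, (z₁+z₂)/2)
  = ((-2 - 1)/2, (2 - 4)/2, (1 - 1)/2)
  = (-3/2, -2/2, 0/2)
  = (-1.5, -1, 0)

(-1.5, -1, 0)


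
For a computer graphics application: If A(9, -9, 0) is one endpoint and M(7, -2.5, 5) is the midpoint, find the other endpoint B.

B = 2M - A
  = (2·7 - 9, 2·(-2.5) - (-9), 2·5 - 0)
  = (14 - 9, -5 + 9, 10 + 0)
  = (5, 4, 10)

(5, 4, 10)


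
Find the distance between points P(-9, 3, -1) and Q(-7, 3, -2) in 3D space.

d = √[(x₂-x₁)² + (y₂-y₁)² + (z₂-z₁)²]
  = √[2² + 0² + (-1)²]
  = √[4 + 0 + 1]
  = √5
  ≈ 2.236

2.236


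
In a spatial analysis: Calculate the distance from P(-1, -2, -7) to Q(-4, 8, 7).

d = √[(x₂-x₁)² + (y₂-y₁)² + (z₂-z₁)²]
  = √[(-3)² + 10² + 14²]
  = √[9 + 100 + 196]
  = √305
  ≈ 17.46

17.46


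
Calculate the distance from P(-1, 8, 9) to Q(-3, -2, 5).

d = √[(x₂-x₁)² + (y₂-y₁)² + (z₂-z₁)²]
  = √[(-2)² + (-10)² + (-4)²]
  = √[4 + 100 + 16]
  = √120
  ≈ 10.95

10.95


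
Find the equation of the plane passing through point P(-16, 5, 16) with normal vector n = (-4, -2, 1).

The plane through P with normal n = (a, b, c) satisfies n·(r - P) = 0,
i.e. ax + by + cz = a·x₀ + b·y₀ + c·z₀.
d = (-4)·(-16) + (-2)·5 + 1·16
  = 64 - 10 + 16
  = 70
Equation: -4x - 2y + z = 70

-4x - 2y + z = 70


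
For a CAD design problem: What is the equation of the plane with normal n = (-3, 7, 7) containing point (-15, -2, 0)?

The plane through P with normal n = (a, b, c) satisfies n·(r - P) = 0,
i.e. ax + by + cz = a·x₀ + b·y₀ + c·z₀.
d = (-3)·(-15) + 7·(-2) + 7·0
  = 45 - 14 + 0
  = 31
Equation: -3x + 7y + 7z = 31

-3x + 7y + 7z = 31


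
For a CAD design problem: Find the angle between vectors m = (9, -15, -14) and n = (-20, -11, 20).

m·n = 9·(-20) + (-15)·(-11) + (-14)·20 = -180 + 165 - 280 = -295
|m| = √(9² + (-15)² + (-14)²) = √502 ≈ 22.41
|n| = √((-20)² + (-11)² + 20²) = √921 ≈ 30.35
cos θ = (m·n)/(|m||n|) = -295/(22.41·30.35) ≈ -0.4339
θ = arccos(-0.4339) ≈ 115.7°

115.7°


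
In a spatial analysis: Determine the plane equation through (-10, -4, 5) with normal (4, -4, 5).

The plane through P with normal n = (a, b, c) satisfies n·(r - P) = 0,
i.e. ax + by + cz = a·x₀ + b·y₀ + c·z₀.
d = 4·(-10) + (-4)·(-4) + 5·5
  = -40 + 16 + 25
  = 1
Equation: 4x - 4y + 5z = 1

4x - 4y + 5z = 1


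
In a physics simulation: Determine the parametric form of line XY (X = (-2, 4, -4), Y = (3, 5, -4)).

Direction vector d = Y - X = (3 + 2, 5 - 4, -4 + 4) = (5, 1, 0)
Parametric form r = X + t·d:
x = -2 + 5t, y = 4 + t, z = -4

x = -2 + 5t, y = 4 + t, z = -4


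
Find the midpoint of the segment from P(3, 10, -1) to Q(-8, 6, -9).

M = ((x₁+x₂)/2, (y₁+y₂)/2, (z₁+z₂)/2)
  = ((3 - 8)/2, (10 + 6)/2, (-1 - 9)/2)
  = (-5/2, 16/2, -10/2)
  = (-2.5, 8, -5)

(-2.5, 8, -5)


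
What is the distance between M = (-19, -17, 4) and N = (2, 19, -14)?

d = √[(x₂-x₁)² + (y₂-y₁)² + (z₂-z₁)²]
  = √[21² + 36² + (-18)²]
  = √[441 + 1296 + 324]
  = √2061
  ≈ 45.4

45.4


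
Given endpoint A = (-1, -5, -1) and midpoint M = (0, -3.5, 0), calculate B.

B = 2M - A
  = (2·0 - (-1), 2·(-3.5) - (-5), 2·0 - (-1))
  = (0 + 1, -7 + 5, 0 + 1)
  = (1, -2, 1)

(1, -2, 1)


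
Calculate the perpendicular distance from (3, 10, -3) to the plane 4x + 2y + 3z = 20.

distance = |a·x₀ + b·y₀ + c·z₀ - d| / √(a² + b² + c²)
  = |4·3 + 2·10 + 3·(-3) - 20| / √(4² + 2² + 3²)
  = |12 + 20 - 9 - 20| / √(16 + 4 + 9)
  = |3| / √29
  = 3 / 5.385
  ≈ 0.5571

0.5571


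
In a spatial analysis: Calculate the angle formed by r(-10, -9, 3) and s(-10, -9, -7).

r·s = (-10)·(-10) + (-9)·(-9) + 3·(-7) = 100 + 81 - 21 = 160
|r| = √((-10)² + (-9)² + 3²) = √190 ≈ 13.78
|s| = √((-10)² + (-9)² + (-7)²) = √230 ≈ 15.17
cos θ = (r·s)/(|r||s|) = 160/(13.78·15.17) ≈ 0.7654
θ = arccos(0.7654) ≈ 40.06°

40.06°


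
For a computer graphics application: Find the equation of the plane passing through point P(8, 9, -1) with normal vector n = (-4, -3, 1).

The plane through P with normal n = (a, b, c) satisfies n·(r - P) = 0,
i.e. ax + by + cz = a·x₀ + b·y₀ + c·z₀.
d = (-4)·8 + (-3)·9 + 1·(-1)
  = -32 - 27 - 1
  = -60
Equation: -4x - 3y + z = -60

-4x - 3y + z = -60


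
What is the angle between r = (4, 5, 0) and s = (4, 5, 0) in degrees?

r·s = 4·4 + 5·5 + 0·0 = 16 + 25 + 0 = 41
|r| = √(4² + 5² + 0²) = √41 ≈ 6.403
|s| = √(4² + 5² + 0²) = √41 ≈ 6.403
cos θ = (r·s)/(|r||s|) = 41/(6.403·6.403) ≈ 1
θ = arccos(1) ≈ 0°

0°


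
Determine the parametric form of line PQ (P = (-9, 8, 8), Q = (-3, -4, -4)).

Direction vector d = Q - P = (-3 + 9, -4 - 8, -4 - 8) = (6, -12, -12)
Parametric form r = P + t·d:
x = -9 + 6t, y = 8 - 12t, z = 8 - 12t

x = -9 + 6t, y = 8 - 12t, z = 8 - 12t


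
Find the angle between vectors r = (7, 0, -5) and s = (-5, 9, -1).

r·s = 7·(-5) + 0·9 + (-5)·(-1) = -35 + 0 + 5 = -30
|r| = √(7² + 0² + (-5)²) = √74 ≈ 8.602
|s| = √((-5)² + 9² + (-1)²) = √107 ≈ 10.34
cos θ = (r·s)/(|r||s|) = -30/(8.602·10.34) ≈ -0.3371
θ = arccos(-0.3371) ≈ 109.7°

109.7°


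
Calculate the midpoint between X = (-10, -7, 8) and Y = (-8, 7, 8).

M = ((x₁+x₂)/2, (y₁+y₂)/2, (z₁+z₂)/2)
  = ((-10 - 8)/2, (-7 + 7)/2, (8 + 8)/2)
  = (-18/2, 0/2, 16/2)
  = (-9, 0, 8)

(-9, 0, 8)


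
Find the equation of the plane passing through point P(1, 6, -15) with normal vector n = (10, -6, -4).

The plane through P with normal n = (a, b, c) satisfies n·(r - P) = 0,
i.e. ax + by + cz = a·x₀ + b·y₀ + c·z₀.
d = 10·1 + (-6)·6 + (-4)·(-15)
  = 10 - 36 + 60
  = 34
Equation: 10x - 6y - 4z = 34

10x - 6y - 4z = 34


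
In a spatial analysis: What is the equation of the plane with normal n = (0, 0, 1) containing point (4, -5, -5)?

The plane through P with normal n = (a, b, c) satisfies n·(r - P) = 0,
i.e. ax + by + cz = a·x₀ + b·y₀ + c·z₀.
d = 0·4 + 0·(-5) + 1·(-5)
  = 0 + 0 - 5
  = -5
Equation: z = -5

z = -5


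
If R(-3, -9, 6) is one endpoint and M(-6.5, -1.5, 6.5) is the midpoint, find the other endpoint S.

S = 2M - R
  = (2·(-6.5) - (-3), 2·(-1.5) - (-9), 2·6.5 - 6)
  = (-13 + 3, -3 + 9, 13 - 6)
  = (-10, 6, 7)

(-10, 6, 7)


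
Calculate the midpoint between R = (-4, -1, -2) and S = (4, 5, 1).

M = ((x₁+x₂)/2, (y₁+y₂)/2, (z₁+z₂)/2)
  = ((-4 + 4)/2, (-1 + 5)/2, (-2 + 1)/2)
  = (0/2, 4/2, -1/2)
  = (0, 2, -0.5)

(0, 2, -0.5)


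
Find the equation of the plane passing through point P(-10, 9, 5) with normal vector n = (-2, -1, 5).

The plane through P with normal n = (a, b, c) satisfies n·(r - P) = 0,
i.e. ax + by + cz = a·x₀ + b·y₀ + c·z₀.
d = (-2)·(-10) + (-1)·9 + 5·5
  = 20 - 9 + 25
  = 36
Equation: -2x - y + 5z = 36

-2x - y + 5z = 36


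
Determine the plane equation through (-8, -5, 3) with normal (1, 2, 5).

The plane through P with normal n = (a, b, c) satisfies n·(r - P) = 0,
i.e. ax + by + cz = a·x₀ + b·y₀ + c·z₀.
d = 1·(-8) + 2·(-5) + 5·3
  = -8 - 10 + 15
  = -3
Equation: x + 2y + 5z = -3

x + 2y + 5z = -3


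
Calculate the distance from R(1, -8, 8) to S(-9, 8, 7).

d = √[(x₂-x₁)² + (y₂-y₁)² + (z₂-z₁)²]
  = √[(-10)² + 16² + (-1)²]
  = √[100 + 256 + 1]
  = √357
  ≈ 18.89

18.89


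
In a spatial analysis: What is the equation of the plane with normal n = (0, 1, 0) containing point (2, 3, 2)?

The plane through P with normal n = (a, b, c) satisfies n·(r - P) = 0,
i.e. ax + by + cz = a·x₀ + b·y₀ + c·z₀.
d = 0·2 + 1·3 + 0·2
  = 0 + 3 + 0
  = 3
Equation: y = 3

y = 3


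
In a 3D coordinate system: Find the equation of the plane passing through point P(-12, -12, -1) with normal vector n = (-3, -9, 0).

The plane through P with normal n = (a, b, c) satisfies n·(r - P) = 0,
i.e. ax + by + cz = a·x₀ + b·y₀ + c·z₀.
d = (-3)·(-12) + (-9)·(-12) + 0·(-1)
  = 36 + 108 + 0
  = 144
Equation: -3x - 9y = 144

-3x - 9y = 144


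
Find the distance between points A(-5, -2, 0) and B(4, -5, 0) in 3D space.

d = √[(x₂-x₁)² + (y₂-y₁)² + (z₂-z₁)²]
  = √[9² + (-3)² + 0²]
  = √[81 + 9 + 0]
  = √90
  ≈ 9.487

9.487


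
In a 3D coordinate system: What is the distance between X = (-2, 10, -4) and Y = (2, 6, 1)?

d = √[(x₂-x₁)² + (y₂-y₁)² + (z₂-z₁)²]
  = √[4² + (-4)² + 5²]
  = √[16 + 16 + 25]
  = √57
  ≈ 7.55

7.55


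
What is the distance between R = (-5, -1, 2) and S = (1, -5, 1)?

d = √[(x₂-x₁)² + (y₂-y₁)² + (z₂-z₁)²]
  = √[6² + (-4)² + (-1)²]
  = √[36 + 16 + 1]
  = √53
  ≈ 7.28

7.28


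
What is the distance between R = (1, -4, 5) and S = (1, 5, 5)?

d = √[(x₂-x₁)² + (y₂-y₁)² + (z₂-z₁)²]
  = √[0² + 9² + 0²]
  = √[0 + 81 + 0]
  = √81
  ≈ 9

9


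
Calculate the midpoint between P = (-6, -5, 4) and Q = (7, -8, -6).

M = ((x₁+x₂)/2, (y₁+y₂)/2, (z₁+z₂)/2)
  = ((-6 + 7)/2, (-5 - 8)/2, (4 - 6)/2)
  = (1/2, -13/2, -2/2)
  = (0.5, -6.5, -1)

(0.5, -6.5, -1)


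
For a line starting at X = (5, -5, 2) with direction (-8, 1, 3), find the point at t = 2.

P(t) = X + t·d
  = (5 + (-8)·2, -5 + 1·2, 2 + 3·2)
  = (5 - 16, -5 + 2, 2 + 6)
  = (-11, -3, 8)

(-11, -3, 8)


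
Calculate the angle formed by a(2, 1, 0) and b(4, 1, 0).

a·b = 2·4 + 1·1 + 0·0 = 8 + 1 + 0 = 9
|a| = √(2² + 1² + 0²) = √5 ≈ 2.236
|b| = √(4² + 1² + 0²) = √17 ≈ 4.123
cos θ = (a·b)/(|a||b|) = 9/(2.236·4.123) ≈ 0.9762
θ = arccos(0.9762) ≈ 12.53°

12.53°


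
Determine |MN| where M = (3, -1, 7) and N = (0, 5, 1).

d = √[(x₂-x₁)² + (y₂-y₁)² + (z₂-z₁)²]
  = √[(-3)² + 6² + (-6)²]
  = √[9 + 36 + 36]
  = √81
  ≈ 9

9


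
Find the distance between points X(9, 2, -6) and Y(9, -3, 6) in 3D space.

d = √[(x₂-x₁)² + (y₂-y₁)² + (z₂-z₁)²]
  = √[0² + (-5)² + 12²]
  = √[0 + 25 + 144]
  = √169
  ≈ 13

13


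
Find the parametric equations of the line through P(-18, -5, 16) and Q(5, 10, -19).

Direction vector d = Q - P = (5 + 18, 10 + 5, -19 - 16) = (23, 15, -35)
Parametric form r = P + t·d:
x = -18 + 23t, y = -5 + 15t, z = 16 - 35t

x = -18 + 23t, y = -5 + 15t, z = 16 - 35t


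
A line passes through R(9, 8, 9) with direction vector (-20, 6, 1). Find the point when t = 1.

P(t) = R + t·d
  = (9 + (-20)·1, 8 + 6·1, 9 + 1·1)
  = (9 - 20, 8 + 6, 9 + 1)
  = (-11, 14, 10)

(-11, 14, 10)


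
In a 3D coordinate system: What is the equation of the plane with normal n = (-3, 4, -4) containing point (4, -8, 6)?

The plane through P with normal n = (a, b, c) satisfies n·(r - P) = 0,
i.e. ax + by + cz = a·x₀ + b·y₀ + c·z₀.
d = (-3)·4 + 4·(-8) + (-4)·6
  = -12 - 32 - 24
  = -68
Equation: -3x + 4y - 4z = -68

-3x + 4y - 4z = -68


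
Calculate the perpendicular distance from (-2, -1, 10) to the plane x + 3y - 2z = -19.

distance = |a·x₀ + b·y₀ + c·z₀ - d| / √(a² + b² + c²)
  = |1·(-2) + 3·(-1) + (-2)·10 - (-19)| / √(1² + 3² + (-2)²)
  = |-2 - 3 - 20 + 19| / √(1 + 9 + 4)
  = |-6| / √14
  = 6 / 3.742
  ≈ 1.604

1.604


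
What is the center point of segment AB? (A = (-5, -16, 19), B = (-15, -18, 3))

M = ((x₁+x₂)/2, (y₁+y₂)/2, (z₁+z₂)/2)
  = ((-5 - 15)/2, (-16 - 18)/2, (19 + 3)/2)
  = (-20/2, -34/2, 22/2)
  = (-10, -17, 11)

(-10, -17, 11)


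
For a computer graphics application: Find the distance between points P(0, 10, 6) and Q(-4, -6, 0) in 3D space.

d = √[(x₂-x₁)² + (y₂-y₁)² + (z₂-z₁)²]
  = √[(-4)² + (-16)² + (-6)²]
  = √[16 + 256 + 36]
  = √308
  ≈ 17.55

17.55


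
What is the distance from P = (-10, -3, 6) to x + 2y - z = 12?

distance = |a·x₀ + b·y₀ + c·z₀ - d| / √(a² + b² + c²)
  = |1·(-10) + 2·(-3) + (-1)·6 - 12| / √(1² + 2² + (-1)²)
  = |-10 - 6 - 6 - 12| / √(1 + 4 + 1)
  = |-34| / √6
  = 34 / 2.449
  ≈ 13.88

13.88


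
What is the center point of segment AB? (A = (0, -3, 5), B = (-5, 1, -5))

M = ((x₁+x₂)/2, (y₁+y₂)/2, (z₁+z₂)/2)
  = ((0 - 5)/2, (-3 + 1)/2, (5 - 5)/2)
  = (-5/2, -2/2, 0/2)
  = (-2.5, -1, 0)

(-2.5, -1, 0)


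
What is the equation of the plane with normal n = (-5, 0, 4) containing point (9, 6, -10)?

The plane through P with normal n = (a, b, c) satisfies n·(r - P) = 0,
i.e. ax + by + cz = a·x₀ + b·y₀ + c·z₀.
d = (-5)·9 + 0·6 + 4·(-10)
  = -45 + 0 - 40
  = -85
Equation: -5x + 4z = -85

-5x + 4z = -85


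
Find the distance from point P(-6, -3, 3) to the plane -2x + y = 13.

distance = |a·x₀ + b·y₀ + c·z₀ - d| / √(a² + b² + c²)
  = |(-2)·(-6) + 1·(-3) + 0·3 - 13| / √((-2)² + 1² + 0²)
  = |12 - 3 + 0 - 13| / √(4 + 1 + 0)
  = |-4| / √5
  = 4 / 2.236
  ≈ 1.789

1.789


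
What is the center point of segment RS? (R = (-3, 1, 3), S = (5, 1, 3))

M = ((x₁+x₂)/2, (y₁+y₂)/2, (z₁+z₂)/2)
  = ((-3 + 5)/2, (1 + 1)/2, (3 + 3)/2)
  = (2/2, 2/2, 6/2)
  = (1, 1, 3)

(1, 1, 3)


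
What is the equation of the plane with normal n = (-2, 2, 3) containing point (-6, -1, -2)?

The plane through P with normal n = (a, b, c) satisfies n·(r - P) = 0,
i.e. ax + by + cz = a·x₀ + b·y₀ + c·z₀.
d = (-2)·(-6) + 2·(-1) + 3·(-2)
  = 12 - 2 - 6
  = 4
Equation: -2x + 2y + 3z = 4

-2x + 2y + 3z = 4


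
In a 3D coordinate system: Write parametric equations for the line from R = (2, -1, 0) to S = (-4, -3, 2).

Direction vector d = S - R = (-4 - 2, -3 + 1, 2 + 0) = (-6, -2, 2)
Parametric form r = R + t·d:
x = 2 - 6t, y = -1 - 2t, z = 0 + 2t

x = 2 - 6t, y = -1 - 2t, z = 0 + 2t


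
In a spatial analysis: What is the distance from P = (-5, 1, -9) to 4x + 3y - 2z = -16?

distance = |a·x₀ + b·y₀ + c·z₀ - d| / √(a² + b² + c²)
  = |4·(-5) + 3·1 + (-2)·(-9) - (-16)| / √(4² + 3² + (-2)²)
  = |-20 + 3 + 18 + 16| / √(16 + 9 + 4)
  = |17| / √29
  = 17 / 5.385
  ≈ 3.157

3.157


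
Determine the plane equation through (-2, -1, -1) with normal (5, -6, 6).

The plane through P with normal n = (a, b, c) satisfies n·(r - P) = 0,
i.e. ax + by + cz = a·x₀ + b·y₀ + c·z₀.
d = 5·(-2) + (-6)·(-1) + 6·(-1)
  = -10 + 6 - 6
  = -10
Equation: 5x - 6y + 6z = -10

5x - 6y + 6z = -10


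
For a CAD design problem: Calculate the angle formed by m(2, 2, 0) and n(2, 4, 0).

m·n = 2·2 + 2·4 + 0·0 = 4 + 8 + 0 = 12
|m| = √(2² + 2² + 0²) = √8 ≈ 2.828
|n| = √(2² + 4² + 0²) = √20 ≈ 4.472
cos θ = (m·n)/(|m||n|) = 12/(2.828·4.472) ≈ 0.9487
θ = arccos(0.9487) ≈ 18.43°

18.43°


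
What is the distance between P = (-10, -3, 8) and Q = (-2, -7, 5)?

d = √[(x₂-x₁)² + (y₂-y₁)² + (z₂-z₁)²]
  = √[8² + (-4)² + (-3)²]
  = √[64 + 16 + 9]
  = √89
  ≈ 9.434

9.434


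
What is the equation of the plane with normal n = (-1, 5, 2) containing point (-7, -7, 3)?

The plane through P with normal n = (a, b, c) satisfies n·(r - P) = 0,
i.e. ax + by + cz = a·x₀ + b·y₀ + c·z₀.
d = (-1)·(-7) + 5·(-7) + 2·3
  = 7 - 35 + 6
  = -22
Equation: -x + 5y + 2z = -22

-x + 5y + 2z = -22
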